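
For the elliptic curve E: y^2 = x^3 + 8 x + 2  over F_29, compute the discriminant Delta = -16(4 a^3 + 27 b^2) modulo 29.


4 a^3 + 27 b^2 = 4*8^3 + 27*2^2 = 2048 + 108 = 2156
Delta = -16 * (2156) = -34496
Delta mod 29 = 14

Delta = 14 (mod 29)


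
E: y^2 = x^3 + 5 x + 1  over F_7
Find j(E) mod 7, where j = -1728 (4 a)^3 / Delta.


Delta = -16(4 a^3 + 27 b^2) mod 7 = 3
-1728 * (4 a)^3 = -1728 * (4*5)^3 mod 7 = 6
j = 6 * 3^(-1) mod 7 = 2

j = 2 (mod 7)


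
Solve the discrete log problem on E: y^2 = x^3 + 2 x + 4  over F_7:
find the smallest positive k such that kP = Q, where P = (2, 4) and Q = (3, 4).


Enumerate multiples of P until we hit Q = (3, 4):
  1P = (2, 4)
  2P = (3, 3)
  3P = (3, 4)
Match found at i = 3.

k = 3


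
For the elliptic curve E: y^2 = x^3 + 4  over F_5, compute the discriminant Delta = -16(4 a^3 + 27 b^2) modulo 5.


4 a^3 + 27 b^2 = 4*0^3 + 27*4^2 = 0 + 432 = 432
Delta = -16 * (432) = -6912
Delta mod 5 = 3

Delta = 3 (mod 5)


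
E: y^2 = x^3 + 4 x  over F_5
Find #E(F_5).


For each x in F_5, count y with y^2 = x^3 + 4 x + 0 mod 5:
  x = 0: RHS = 0, y in [0]  -> 1 point(s)
  x = 1: RHS = 0, y in [0]  -> 1 point(s)
  x = 2: RHS = 1, y in [1, 4]  -> 2 point(s)
  x = 3: RHS = 4, y in [2, 3]  -> 2 point(s)
  x = 4: RHS = 0, y in [0]  -> 1 point(s)
Affine points: 7. Add the point at infinity: total = 8.

#E(F_5) = 8


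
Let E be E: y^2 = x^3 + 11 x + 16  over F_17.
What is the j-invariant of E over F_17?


Delta = -16(4 a^3 + 27 b^2) mod 17 = 13
-1728 * (4 a)^3 = -1728 * (4*11)^3 mod 17 = 16
j = 16 * 13^(-1) mod 17 = 13

j = 13 (mod 17)


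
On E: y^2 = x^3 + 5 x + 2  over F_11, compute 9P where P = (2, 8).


k = 9 = 1001_2 (binary, LSB first: 1001)
Double-and-add from P = (2, 8):
  bit 0 = 1: acc = O + (2, 8) = (2, 8)
  bit 1 = 0: acc unchanged = (2, 8)
  bit 2 = 0: acc unchanged = (2, 8)
  bit 3 = 1: acc = (2, 8) + (8, 2) = (2, 3)

9P = (2, 3)


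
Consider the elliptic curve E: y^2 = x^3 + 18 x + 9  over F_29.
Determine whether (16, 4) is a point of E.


Check whether y^2 = x^3 + 18 x + 9 (mod 29) for (x, y) = (16, 4).
LHS: y^2 = 4^2 mod 29 = 16
RHS: x^3 + 18 x + 9 = 16^3 + 18*16 + 9 mod 29 = 14
LHS != RHS

No, not on the curve


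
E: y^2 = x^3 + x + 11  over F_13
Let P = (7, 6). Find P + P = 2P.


Doubling: s = (3 x1^2 + a) / (2 y1)
s = (3*7^2 + 1) / (2*6) mod 13 = 8
x3 = s^2 - 2 x1 mod 13 = 8^2 - 2*7 = 11
y3 = s (x1 - x3) - y1 mod 13 = 8 * (7 - 11) - 6 = 1

2P = (11, 1)


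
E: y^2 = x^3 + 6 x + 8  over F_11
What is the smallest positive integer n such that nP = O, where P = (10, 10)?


Compute successive multiples of P until we hit O:
  1P = (10, 10)
  2P = (3, 8)
  3P = (1, 2)
  4P = (5, 3)
  5P = (5, 8)
  6P = (1, 9)
  7P = (3, 3)
  8P = (10, 1)
  ... (continuing to 9P)
  9P = O

ord(P) = 9


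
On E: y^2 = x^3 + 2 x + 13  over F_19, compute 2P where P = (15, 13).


Doubling: s = (3 x1^2 + a) / (2 y1)
s = (3*15^2 + 2) / (2*13) mod 19 = 18
x3 = s^2 - 2 x1 mod 19 = 18^2 - 2*15 = 9
y3 = s (x1 - x3) - y1 mod 19 = 18 * (15 - 9) - 13 = 0

2P = (9, 0)


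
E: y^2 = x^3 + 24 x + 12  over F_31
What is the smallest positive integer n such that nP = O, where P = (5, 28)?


Compute successive multiples of P until we hit O:
  1P = (5, 28)
  2P = (22, 20)
  3P = (29, 7)
  4P = (6, 0)
  5P = (29, 24)
  6P = (22, 11)
  7P = (5, 3)
  8P = O

ord(P) = 8


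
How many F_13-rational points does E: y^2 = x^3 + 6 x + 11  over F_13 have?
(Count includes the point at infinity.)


For each x in F_13, count y with y^2 = x^3 + 6 x + 11 mod 13:
  x = 3: RHS = 4, y in [2, 11]  -> 2 point(s)
  x = 5: RHS = 10, y in [6, 7]  -> 2 point(s)
  x = 6: RHS = 3, y in [4, 9]  -> 2 point(s)
  x = 8: RHS = 12, y in [5, 8]  -> 2 point(s)
  x = 9: RHS = 1, y in [1, 12]  -> 2 point(s)
  x = 11: RHS = 4, y in [2, 11]  -> 2 point(s)
  x = 12: RHS = 4, y in [2, 11]  -> 2 point(s)
Affine points: 14. Add the point at infinity: total = 15.

#E(F_13) = 15


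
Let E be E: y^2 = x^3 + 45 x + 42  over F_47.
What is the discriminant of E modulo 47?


4 a^3 + 27 b^2 = 4*45^3 + 27*42^2 = 364500 + 47628 = 412128
Delta = -16 * (412128) = -6594048
Delta mod 47 = 5

Delta = 5 (mod 47)


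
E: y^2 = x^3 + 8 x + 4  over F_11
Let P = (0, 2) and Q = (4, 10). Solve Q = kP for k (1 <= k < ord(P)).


Enumerate multiples of P until we hit Q = (4, 10):
  1P = (0, 2)
  2P = (4, 1)
  3P = (5, 2)
  4P = (6, 9)
  5P = (3, 0)
  6P = (6, 2)
  7P = (5, 9)
  8P = (4, 10)
Match found at i = 8.

k = 8


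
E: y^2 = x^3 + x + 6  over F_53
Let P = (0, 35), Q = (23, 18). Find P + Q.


P != Q, so use the chord formula.
s = (y2 - y1) / (x2 - x1) = (36) / (23) mod 53 = 20
x3 = s^2 - x1 - x2 mod 53 = 20^2 - 0 - 23 = 6
y3 = s (x1 - x3) - y1 mod 53 = 20 * (0 - 6) - 35 = 4

P + Q = (6, 4)


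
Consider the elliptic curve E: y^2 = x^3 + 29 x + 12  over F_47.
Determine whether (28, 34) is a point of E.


Check whether y^2 = x^3 + 29 x + 12 (mod 47) for (x, y) = (28, 34).
LHS: y^2 = 34^2 mod 47 = 28
RHS: x^3 + 29 x + 12 = 28^3 + 29*28 + 12 mod 47 = 28
LHS = RHS

Yes, on the curve


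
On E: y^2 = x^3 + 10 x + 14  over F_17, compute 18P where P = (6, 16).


k = 18 = 10010_2 (binary, LSB first: 01001)
Double-and-add from P = (6, 16):
  bit 0 = 0: acc unchanged = O
  bit 1 = 1: acc = O + (1, 12) = (1, 12)
  bit 2 = 0: acc unchanged = (1, 12)
  bit 3 = 0: acc unchanged = (1, 12)
  bit 4 = 1: acc = (1, 12) + (7, 11) = (1, 5)

18P = (1, 5)


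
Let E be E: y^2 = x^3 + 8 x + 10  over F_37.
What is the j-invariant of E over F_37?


Delta = -16(4 a^3 + 27 b^2) mod 37 = 30
-1728 * (4 a)^3 = -1728 * (4*8)^3 mod 37 = 31
j = 31 * 30^(-1) mod 37 = 22

j = 22 (mod 37)


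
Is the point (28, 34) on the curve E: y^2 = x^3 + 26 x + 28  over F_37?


Check whether y^2 = x^3 + 26 x + 28 (mod 37) for (x, y) = (28, 34).
LHS: y^2 = 34^2 mod 37 = 9
RHS: x^3 + 26 x + 28 = 28^3 + 26*28 + 28 mod 37 = 27
LHS != RHS

No, not on the curve


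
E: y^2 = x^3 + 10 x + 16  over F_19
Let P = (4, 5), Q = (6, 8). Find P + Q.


P != Q, so use the chord formula.
s = (y2 - y1) / (x2 - x1) = (3) / (2) mod 19 = 11
x3 = s^2 - x1 - x2 mod 19 = 11^2 - 4 - 6 = 16
y3 = s (x1 - x3) - y1 mod 19 = 11 * (4 - 16) - 5 = 15

P + Q = (16, 15)


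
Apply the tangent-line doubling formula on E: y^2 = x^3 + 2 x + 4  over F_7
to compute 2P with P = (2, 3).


Doubling: s = (3 x1^2 + a) / (2 y1)
s = (3*2^2 + 2) / (2*3) mod 7 = 0
x3 = s^2 - 2 x1 mod 7 = 0^2 - 2*2 = 3
y3 = s (x1 - x3) - y1 mod 7 = 0 * (2 - 3) - 3 = 4

2P = (3, 4)


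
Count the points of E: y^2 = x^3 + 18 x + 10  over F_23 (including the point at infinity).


For each x in F_23, count y with y^2 = x^3 + 18 x + 10 mod 23:
  x = 1: RHS = 6, y in [11, 12]  -> 2 point(s)
  x = 2: RHS = 8, y in [10, 13]  -> 2 point(s)
  x = 4: RHS = 8, y in [10, 13]  -> 2 point(s)
  x = 5: RHS = 18, y in [8, 15]  -> 2 point(s)
  x = 6: RHS = 12, y in [9, 14]  -> 2 point(s)
  x = 9: RHS = 4, y in [2, 21]  -> 2 point(s)
  x = 13: RHS = 3, y in [7, 16]  -> 2 point(s)
  x = 14: RHS = 16, y in [4, 19]  -> 2 point(s)
  x = 16: RHS = 1, y in [1, 22]  -> 2 point(s)
  x = 17: RHS = 8, y in [10, 13]  -> 2 point(s)
  x = 18: RHS = 2, y in [5, 18]  -> 2 point(s)
  x = 19: RHS = 12, y in [9, 14]  -> 2 point(s)
  x = 21: RHS = 12, y in [9, 14]  -> 2 point(s)
Affine points: 26. Add the point at infinity: total = 27.

#E(F_23) = 27


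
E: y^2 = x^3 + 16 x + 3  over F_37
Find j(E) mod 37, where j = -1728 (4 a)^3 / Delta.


Delta = -16(4 a^3 + 27 b^2) mod 37 = 35
-1728 * (4 a)^3 = -1728 * (4*16)^3 mod 37 = 26
j = 26 * 35^(-1) mod 37 = 24

j = 24 (mod 37)


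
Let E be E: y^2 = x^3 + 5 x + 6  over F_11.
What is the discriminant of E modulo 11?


4 a^3 + 27 b^2 = 4*5^3 + 27*6^2 = 500 + 972 = 1472
Delta = -16 * (1472) = -23552
Delta mod 11 = 10

Delta = 10 (mod 11)


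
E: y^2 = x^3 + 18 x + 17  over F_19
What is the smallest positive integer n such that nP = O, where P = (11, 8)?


Compute successive multiples of P until we hit O:
  1P = (11, 8)
  2P = (14, 12)
  3P = (0, 13)
  4P = (17, 12)
  5P = (2, 17)
  6P = (7, 7)
  7P = (7, 12)
  8P = (2, 2)
  ... (continuing to 13P)
  13P = O

ord(P) = 13


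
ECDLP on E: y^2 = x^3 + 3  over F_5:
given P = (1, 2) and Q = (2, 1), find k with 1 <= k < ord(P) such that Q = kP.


Enumerate multiples of P until we hit Q = (2, 1):
  1P = (1, 2)
  2P = (2, 1)
Match found at i = 2.

k = 2


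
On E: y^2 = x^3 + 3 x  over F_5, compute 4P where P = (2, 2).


k = 4 = 100_2 (binary, LSB first: 001)
Double-and-add from P = (2, 2):
  bit 0 = 0: acc unchanged = O
  bit 1 = 0: acc unchanged = O
  bit 2 = 1: acc = O + (4, 4) = (4, 4)

4P = (4, 4)


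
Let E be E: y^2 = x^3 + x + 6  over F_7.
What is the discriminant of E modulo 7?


4 a^3 + 27 b^2 = 4*1^3 + 27*6^2 = 4 + 972 = 976
Delta = -16 * (976) = -15616
Delta mod 7 = 1

Delta = 1 (mod 7)


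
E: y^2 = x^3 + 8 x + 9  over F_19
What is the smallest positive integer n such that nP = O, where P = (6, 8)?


Compute successive multiples of P until we hit O:
  1P = (6, 8)
  2P = (18, 0)
  3P = (6, 11)
  4P = O

ord(P) = 4


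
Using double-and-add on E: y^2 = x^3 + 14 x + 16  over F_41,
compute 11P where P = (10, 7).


k = 11 = 1011_2 (binary, LSB first: 1101)
Double-and-add from P = (10, 7):
  bit 0 = 1: acc = O + (10, 7) = (10, 7)
  bit 1 = 1: acc = (10, 7) + (22, 5) = (17, 1)
  bit 2 = 0: acc unchanged = (17, 1)
  bit 3 = 1: acc = (17, 1) + (14, 39) = (11, 5)

11P = (11, 5)


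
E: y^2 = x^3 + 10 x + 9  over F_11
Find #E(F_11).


For each x in F_11, count y with y^2 = x^3 + 10 x + 9 mod 11:
  x = 0: RHS = 9, y in [3, 8]  -> 2 point(s)
  x = 1: RHS = 9, y in [3, 8]  -> 2 point(s)
  x = 2: RHS = 4, y in [2, 9]  -> 2 point(s)
  x = 3: RHS = 0, y in [0]  -> 1 point(s)
  x = 4: RHS = 3, y in [5, 6]  -> 2 point(s)
  x = 7: RHS = 4, y in [2, 9]  -> 2 point(s)
  x = 9: RHS = 3, y in [5, 6]  -> 2 point(s)
  x = 10: RHS = 9, y in [3, 8]  -> 2 point(s)
Affine points: 15. Add the point at infinity: total = 16.

#E(F_11) = 16


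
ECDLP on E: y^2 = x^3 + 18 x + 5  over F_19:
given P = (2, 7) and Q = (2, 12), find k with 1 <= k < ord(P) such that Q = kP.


Enumerate multiples of P until we hit Q = (2, 12):
  1P = (2, 7)
  2P = (13, 2)
  3P = (13, 17)
  4P = (2, 12)
Match found at i = 4.

k = 4


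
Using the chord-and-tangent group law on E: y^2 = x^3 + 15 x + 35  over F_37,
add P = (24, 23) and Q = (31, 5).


P != Q, so use the chord formula.
s = (y2 - y1) / (x2 - x1) = (19) / (7) mod 37 = 8
x3 = s^2 - x1 - x2 mod 37 = 8^2 - 24 - 31 = 9
y3 = s (x1 - x3) - y1 mod 37 = 8 * (24 - 9) - 23 = 23

P + Q = (9, 23)


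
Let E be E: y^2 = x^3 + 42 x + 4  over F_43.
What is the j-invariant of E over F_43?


Delta = -16(4 a^3 + 27 b^2) mod 43 = 32
-1728 * (4 a)^3 = -1728 * (4*42)^3 mod 43 = 39
j = 39 * 32^(-1) mod 43 = 16

j = 16 (mod 43)


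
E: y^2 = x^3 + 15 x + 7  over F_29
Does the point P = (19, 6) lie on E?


Check whether y^2 = x^3 + 15 x + 7 (mod 29) for (x, y) = (19, 6).
LHS: y^2 = 6^2 mod 29 = 7
RHS: x^3 + 15 x + 7 = 19^3 + 15*19 + 7 mod 29 = 17
LHS != RHS

No, not on the curve


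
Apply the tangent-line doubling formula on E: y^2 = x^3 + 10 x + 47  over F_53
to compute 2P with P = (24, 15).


Doubling: s = (3 x1^2 + a) / (2 y1)
s = (3*24^2 + 10) / (2*15) mod 53 = 12
x3 = s^2 - 2 x1 mod 53 = 12^2 - 2*24 = 43
y3 = s (x1 - x3) - y1 mod 53 = 12 * (24 - 43) - 15 = 22

2P = (43, 22)


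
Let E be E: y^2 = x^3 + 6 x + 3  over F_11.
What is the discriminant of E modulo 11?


4 a^3 + 27 b^2 = 4*6^3 + 27*3^2 = 864 + 243 = 1107
Delta = -16 * (1107) = -17712
Delta mod 11 = 9

Delta = 9 (mod 11)


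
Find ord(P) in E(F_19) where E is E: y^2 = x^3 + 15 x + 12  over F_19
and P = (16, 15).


Compute successive multiples of P until we hit O:
  1P = (16, 15)
  2P = (11, 11)
  3P = (1, 16)
  4P = (8, 6)
  5P = (12, 18)
  6P = (7, 2)
  7P = (7, 17)
  8P = (12, 1)
  ... (continuing to 13P)
  13P = O

ord(P) = 13


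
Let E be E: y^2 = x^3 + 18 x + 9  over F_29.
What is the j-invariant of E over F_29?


Delta = -16(4 a^3 + 27 b^2) mod 29 = 22
-1728 * (4 a)^3 = -1728 * (4*18)^3 mod 29 = 13
j = 13 * 22^(-1) mod 29 = 23

j = 23 (mod 29)


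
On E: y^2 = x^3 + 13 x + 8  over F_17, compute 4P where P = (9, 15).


k = 4 = 100_2 (binary, LSB first: 001)
Double-and-add from P = (9, 15):
  bit 0 = 0: acc unchanged = O
  bit 1 = 0: acc unchanged = O
  bit 2 = 1: acc = O + (6, 8) = (6, 8)

4P = (6, 8)


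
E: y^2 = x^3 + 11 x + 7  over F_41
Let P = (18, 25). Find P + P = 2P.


Doubling: s = (3 x1^2 + a) / (2 y1)
s = (3*18^2 + 11) / (2*25) mod 41 = 9
x3 = s^2 - 2 x1 mod 41 = 9^2 - 2*18 = 4
y3 = s (x1 - x3) - y1 mod 41 = 9 * (18 - 4) - 25 = 19

2P = (4, 19)


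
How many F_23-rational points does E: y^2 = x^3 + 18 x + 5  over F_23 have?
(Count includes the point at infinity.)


For each x in F_23, count y with y^2 = x^3 + 18 x + 5 mod 23:
  x = 1: RHS = 1, y in [1, 22]  -> 2 point(s)
  x = 2: RHS = 3, y in [7, 16]  -> 2 point(s)
  x = 4: RHS = 3, y in [7, 16]  -> 2 point(s)
  x = 5: RHS = 13, y in [6, 17]  -> 2 point(s)
  x = 10: RHS = 12, y in [9, 14]  -> 2 point(s)
  x = 11: RHS = 16, y in [4, 19]  -> 2 point(s)
  x = 15: RHS = 16, y in [4, 19]  -> 2 point(s)
  x = 17: RHS = 3, y in [7, 16]  -> 2 point(s)
  x = 20: RHS = 16, y in [4, 19]  -> 2 point(s)
  x = 22: RHS = 9, y in [3, 20]  -> 2 point(s)
Affine points: 20. Add the point at infinity: total = 21.

#E(F_23) = 21


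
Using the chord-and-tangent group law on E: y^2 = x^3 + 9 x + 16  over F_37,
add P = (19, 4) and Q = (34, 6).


P != Q, so use the chord formula.
s = (y2 - y1) / (x2 - x1) = (2) / (15) mod 37 = 10
x3 = s^2 - x1 - x2 mod 37 = 10^2 - 19 - 34 = 10
y3 = s (x1 - x3) - y1 mod 37 = 10 * (19 - 10) - 4 = 12

P + Q = (10, 12)


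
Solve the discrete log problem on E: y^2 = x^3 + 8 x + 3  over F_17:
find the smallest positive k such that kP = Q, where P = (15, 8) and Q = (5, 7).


Enumerate multiples of P until we hit Q = (5, 7):
  1P = (15, 8)
  2P = (13, 3)
  3P = (8, 1)
  4P = (12, 12)
  5P = (5, 7)
Match found at i = 5.

k = 5


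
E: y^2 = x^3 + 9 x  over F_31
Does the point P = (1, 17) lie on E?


Check whether y^2 = x^3 + 9 x + 0 (mod 31) for (x, y) = (1, 17).
LHS: y^2 = 17^2 mod 31 = 10
RHS: x^3 + 9 x + 0 = 1^3 + 9*1 + 0 mod 31 = 10
LHS = RHS

Yes, on the curve


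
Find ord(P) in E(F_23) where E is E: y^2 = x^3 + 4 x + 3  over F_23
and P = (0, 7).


Compute successive multiples of P until we hit O:
  1P = (0, 7)
  2P = (9, 20)
  3P = (7, 11)
  4P = (6, 6)
  5P = (10, 10)
  6P = (17, 4)
  7P = (12, 10)
  8P = (1, 10)
  ... (continuing to 20P)
  20P = O

ord(P) = 20


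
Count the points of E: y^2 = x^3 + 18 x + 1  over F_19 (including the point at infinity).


For each x in F_19, count y with y^2 = x^3 + 18 x + 1 mod 19:
  x = 0: RHS = 1, y in [1, 18]  -> 2 point(s)
  x = 1: RHS = 1, y in [1, 18]  -> 2 point(s)
  x = 2: RHS = 7, y in [8, 11]  -> 2 point(s)
  x = 3: RHS = 6, y in [5, 14]  -> 2 point(s)
  x = 4: RHS = 4, y in [2, 17]  -> 2 point(s)
  x = 5: RHS = 7, y in [8, 11]  -> 2 point(s)
  x = 8: RHS = 11, y in [7, 12]  -> 2 point(s)
  x = 12: RHS = 7, y in [8, 11]  -> 2 point(s)
  x = 13: RHS = 0, y in [0]  -> 1 point(s)
  x = 15: RHS = 17, y in [6, 13]  -> 2 point(s)
  x = 18: RHS = 1, y in [1, 18]  -> 2 point(s)
Affine points: 21. Add the point at infinity: total = 22.

#E(F_19) = 22


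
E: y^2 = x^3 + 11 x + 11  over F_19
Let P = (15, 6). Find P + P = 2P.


Doubling: s = (3 x1^2 + a) / (2 y1)
s = (3*15^2 + 11) / (2*6) mod 19 = 16
x3 = s^2 - 2 x1 mod 19 = 16^2 - 2*15 = 17
y3 = s (x1 - x3) - y1 mod 19 = 16 * (15 - 17) - 6 = 0

2P = (17, 0)


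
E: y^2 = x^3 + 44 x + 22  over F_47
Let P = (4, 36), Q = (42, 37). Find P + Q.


P != Q, so use the chord formula.
s = (y2 - y1) / (x2 - x1) = (1) / (38) mod 47 = 26
x3 = s^2 - x1 - x2 mod 47 = 26^2 - 4 - 42 = 19
y3 = s (x1 - x3) - y1 mod 47 = 26 * (4 - 19) - 36 = 44

P + Q = (19, 44)


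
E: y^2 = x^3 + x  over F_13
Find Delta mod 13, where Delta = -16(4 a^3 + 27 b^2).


4 a^3 + 27 b^2 = 4*1^3 + 27*0^2 = 4 + 0 = 4
Delta = -16 * (4) = -64
Delta mod 13 = 1

Delta = 1 (mod 13)


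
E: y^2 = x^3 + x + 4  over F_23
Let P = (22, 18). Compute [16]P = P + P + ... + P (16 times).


k = 16 = 10000_2 (binary, LSB first: 00001)
Double-and-add from P = (22, 18):
  bit 0 = 0: acc unchanged = O
  bit 1 = 0: acc unchanged = O
  bit 2 = 0: acc unchanged = O
  bit 3 = 0: acc unchanged = O
  bit 4 = 1: acc = O + (18, 9) = (18, 9)

16P = (18, 9)


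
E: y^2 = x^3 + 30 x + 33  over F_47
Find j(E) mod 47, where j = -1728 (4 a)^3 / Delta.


Delta = -16(4 a^3 + 27 b^2) mod 47 = 24
-1728 * (4 a)^3 = -1728 * (4*30)^3 mod 47 = 25
j = 25 * 24^(-1) mod 47 = 3

j = 3 (mod 47)


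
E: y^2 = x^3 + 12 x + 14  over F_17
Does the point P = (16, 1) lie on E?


Check whether y^2 = x^3 + 12 x + 14 (mod 17) for (x, y) = (16, 1).
LHS: y^2 = 1^2 mod 17 = 1
RHS: x^3 + 12 x + 14 = 16^3 + 12*16 + 14 mod 17 = 1
LHS = RHS

Yes, on the curve


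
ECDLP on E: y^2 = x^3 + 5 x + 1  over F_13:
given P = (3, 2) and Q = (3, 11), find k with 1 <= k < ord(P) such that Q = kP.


Enumerate multiples of P until we hit Q = (3, 11):
  1P = (3, 2)
  2P = (6, 0)
  3P = (3, 11)
Match found at i = 3.

k = 3


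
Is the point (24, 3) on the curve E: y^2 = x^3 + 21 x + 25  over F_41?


Check whether y^2 = x^3 + 21 x + 25 (mod 41) for (x, y) = (24, 3).
LHS: y^2 = 3^2 mod 41 = 9
RHS: x^3 + 21 x + 25 = 24^3 + 21*24 + 25 mod 41 = 3
LHS != RHS

No, not on the curve


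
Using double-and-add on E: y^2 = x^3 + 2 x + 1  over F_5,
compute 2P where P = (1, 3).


k = 2 = 10_2 (binary, LSB first: 01)
Double-and-add from P = (1, 3):
  bit 0 = 0: acc unchanged = O
  bit 1 = 1: acc = O + (3, 2) = (3, 2)

2P = (3, 2)


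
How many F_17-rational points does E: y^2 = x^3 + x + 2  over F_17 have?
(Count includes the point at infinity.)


For each x in F_17, count y with y^2 = x^3 + 1 x + 2 mod 17:
  x = 0: RHS = 2, y in [6, 11]  -> 2 point(s)
  x = 1: RHS = 4, y in [2, 15]  -> 2 point(s)
  x = 3: RHS = 15, y in [7, 10]  -> 2 point(s)
  x = 4: RHS = 2, y in [6, 11]  -> 2 point(s)
  x = 5: RHS = 13, y in [8, 9]  -> 2 point(s)
  x = 9: RHS = 9, y in [3, 14]  -> 2 point(s)
  x = 10: RHS = 9, y in [3, 14]  -> 2 point(s)
  x = 11: RHS = 1, y in [1, 16]  -> 2 point(s)
  x = 12: RHS = 8, y in [5, 12]  -> 2 point(s)
  x = 13: RHS = 2, y in [6, 11]  -> 2 point(s)
  x = 15: RHS = 9, y in [3, 14]  -> 2 point(s)
  x = 16: RHS = 0, y in [0]  -> 1 point(s)
Affine points: 23. Add the point at infinity: total = 24.

#E(F_17) = 24


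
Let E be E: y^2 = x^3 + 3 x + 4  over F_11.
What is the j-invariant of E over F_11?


Delta = -16(4 a^3 + 27 b^2) mod 11 = 6
-1728 * (4 a)^3 = -1728 * (4*3)^3 mod 11 = 10
j = 10 * 6^(-1) mod 11 = 9

j = 9 (mod 11)


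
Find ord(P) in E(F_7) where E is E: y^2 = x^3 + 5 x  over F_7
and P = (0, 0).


Compute successive multiples of P until we hit O:
  1P = (0, 0)
  2P = O

ord(P) = 2


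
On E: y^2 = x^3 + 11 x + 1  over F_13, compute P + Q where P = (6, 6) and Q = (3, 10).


P != Q, so use the chord formula.
s = (y2 - y1) / (x2 - x1) = (4) / (10) mod 13 = 3
x3 = s^2 - x1 - x2 mod 13 = 3^2 - 6 - 3 = 0
y3 = s (x1 - x3) - y1 mod 13 = 3 * (6 - 0) - 6 = 12

P + Q = (0, 12)


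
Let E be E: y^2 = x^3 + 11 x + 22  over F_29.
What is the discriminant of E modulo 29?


4 a^3 + 27 b^2 = 4*11^3 + 27*22^2 = 5324 + 13068 = 18392
Delta = -16 * (18392) = -294272
Delta mod 29 = 20

Delta = 20 (mod 29)


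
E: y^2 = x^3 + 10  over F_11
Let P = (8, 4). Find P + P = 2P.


Doubling: s = (3 x1^2 + a) / (2 y1)
s = (3*8^2 + 0) / (2*4) mod 11 = 2
x3 = s^2 - 2 x1 mod 11 = 2^2 - 2*8 = 10
y3 = s (x1 - x3) - y1 mod 11 = 2 * (8 - 10) - 4 = 3

2P = (10, 3)


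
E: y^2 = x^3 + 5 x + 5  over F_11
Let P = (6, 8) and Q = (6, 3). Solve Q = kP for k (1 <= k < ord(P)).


Enumerate multiples of P until we hit Q = (6, 3):
  1P = (6, 8)
  2P = (2, 1)
  3P = (4, 1)
  4P = (5, 1)
  5P = (5, 10)
  6P = (4, 10)
  7P = (2, 10)
  8P = (6, 3)
Match found at i = 8.

k = 8


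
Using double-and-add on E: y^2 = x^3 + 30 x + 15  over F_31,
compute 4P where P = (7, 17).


k = 4 = 100_2 (binary, LSB first: 001)
Double-and-add from P = (7, 17):
  bit 0 = 0: acc unchanged = O
  bit 1 = 0: acc unchanged = O
  bit 2 = 1: acc = O + (7, 14) = (7, 14)

4P = (7, 14)


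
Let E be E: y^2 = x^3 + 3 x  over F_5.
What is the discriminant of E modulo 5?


4 a^3 + 27 b^2 = 4*3^3 + 27*0^2 = 108 + 0 = 108
Delta = -16 * (108) = -1728
Delta mod 5 = 2

Delta = 2 (mod 5)


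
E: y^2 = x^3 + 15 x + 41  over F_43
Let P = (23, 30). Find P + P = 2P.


Doubling: s = (3 x1^2 + a) / (2 y1)
s = (3*23^2 + 15) / (2*30) mod 43 = 31
x3 = s^2 - 2 x1 mod 43 = 31^2 - 2*23 = 12
y3 = s (x1 - x3) - y1 mod 43 = 31 * (23 - 12) - 30 = 10

2P = (12, 10)


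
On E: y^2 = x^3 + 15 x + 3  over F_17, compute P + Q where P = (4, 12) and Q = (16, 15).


P != Q, so use the chord formula.
s = (y2 - y1) / (x2 - x1) = (3) / (12) mod 17 = 13
x3 = s^2 - x1 - x2 mod 17 = 13^2 - 4 - 16 = 13
y3 = s (x1 - x3) - y1 mod 17 = 13 * (4 - 13) - 12 = 7

P + Q = (13, 7)


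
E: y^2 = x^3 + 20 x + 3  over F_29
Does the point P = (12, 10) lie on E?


Check whether y^2 = x^3 + 20 x + 3 (mod 29) for (x, y) = (12, 10).
LHS: y^2 = 10^2 mod 29 = 13
RHS: x^3 + 20 x + 3 = 12^3 + 20*12 + 3 mod 29 = 28
LHS != RHS

No, not on the curve


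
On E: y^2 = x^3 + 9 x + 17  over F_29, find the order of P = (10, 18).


Compute successive multiples of P until we hit O:
  1P = (10, 18)
  2P = (14, 25)
  3P = (28, 23)
  4P = (25, 2)
  5P = (3, 19)
  6P = (3, 10)
  7P = (25, 27)
  8P = (28, 6)
  ... (continuing to 11P)
  11P = O

ord(P) = 11


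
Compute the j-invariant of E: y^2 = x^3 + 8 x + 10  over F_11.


Delta = -16(4 a^3 + 27 b^2) mod 11 = 9
-1728 * (4 a)^3 = -1728 * (4*8)^3 mod 11 = 1
j = 1 * 9^(-1) mod 11 = 5

j = 5 (mod 11)


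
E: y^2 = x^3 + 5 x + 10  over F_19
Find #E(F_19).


For each x in F_19, count y with y^2 = x^3 + 5 x + 10 mod 19:
  x = 1: RHS = 16, y in [4, 15]  -> 2 point(s)
  x = 2: RHS = 9, y in [3, 16]  -> 2 point(s)
  x = 6: RHS = 9, y in [3, 16]  -> 2 point(s)
  x = 8: RHS = 11, y in [7, 12]  -> 2 point(s)
  x = 9: RHS = 5, y in [9, 10]  -> 2 point(s)
  x = 11: RHS = 9, y in [3, 16]  -> 2 point(s)
  x = 13: RHS = 11, y in [7, 12]  -> 2 point(s)
  x = 16: RHS = 6, y in [5, 14]  -> 2 point(s)
  x = 17: RHS = 11, y in [7, 12]  -> 2 point(s)
  x = 18: RHS = 4, y in [2, 17]  -> 2 point(s)
Affine points: 20. Add the point at infinity: total = 21.

#E(F_19) = 21


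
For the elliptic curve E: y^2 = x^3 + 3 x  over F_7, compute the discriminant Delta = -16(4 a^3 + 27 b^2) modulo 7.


4 a^3 + 27 b^2 = 4*3^3 + 27*0^2 = 108 + 0 = 108
Delta = -16 * (108) = -1728
Delta mod 7 = 1

Delta = 1 (mod 7)


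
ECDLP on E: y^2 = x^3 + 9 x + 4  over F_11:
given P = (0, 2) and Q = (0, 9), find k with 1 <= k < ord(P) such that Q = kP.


Enumerate multiples of P until we hit Q = (0, 9):
  1P = (0, 2)
  2P = (3, 5)
  3P = (9, 0)
  4P = (3, 6)
  5P = (0, 9)
Match found at i = 5.

k = 5


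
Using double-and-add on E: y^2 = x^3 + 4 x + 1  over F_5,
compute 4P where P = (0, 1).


k = 4 = 100_2 (binary, LSB first: 001)
Double-and-add from P = (0, 1):
  bit 0 = 0: acc unchanged = O
  bit 1 = 0: acc unchanged = O
  bit 2 = 1: acc = O + (3, 0) = (3, 0)

4P = (3, 0)


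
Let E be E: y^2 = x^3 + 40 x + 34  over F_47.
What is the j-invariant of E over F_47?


Delta = -16(4 a^3 + 27 b^2) mod 47 = 33
-1728 * (4 a)^3 = -1728 * (4*40)^3 mod 47 = 14
j = 14 * 33^(-1) mod 47 = 46

j = 46 (mod 47)


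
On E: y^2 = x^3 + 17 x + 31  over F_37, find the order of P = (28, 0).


Compute successive multiples of P until we hit O:
  1P = (28, 0)
  2P = O

ord(P) = 2


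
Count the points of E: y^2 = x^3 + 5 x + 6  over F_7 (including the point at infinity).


For each x in F_7, count y with y^2 = x^3 + 5 x + 6 mod 7:
  x = 5: RHS = 2, y in [3, 4]  -> 2 point(s)
  x = 6: RHS = 0, y in [0]  -> 1 point(s)
Affine points: 3. Add the point at infinity: total = 4.

#E(F_7) = 4


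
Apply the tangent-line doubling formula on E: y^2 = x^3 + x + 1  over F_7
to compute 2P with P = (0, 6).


Doubling: s = (3 x1^2 + a) / (2 y1)
s = (3*0^2 + 1) / (2*6) mod 7 = 3
x3 = s^2 - 2 x1 mod 7 = 3^2 - 2*0 = 2
y3 = s (x1 - x3) - y1 mod 7 = 3 * (0 - 2) - 6 = 2

2P = (2, 2)


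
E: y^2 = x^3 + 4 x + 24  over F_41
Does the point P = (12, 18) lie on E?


Check whether y^2 = x^3 + 4 x + 24 (mod 41) for (x, y) = (12, 18).
LHS: y^2 = 18^2 mod 41 = 37
RHS: x^3 + 4 x + 24 = 12^3 + 4*12 + 24 mod 41 = 37
LHS = RHS

Yes, on the curve


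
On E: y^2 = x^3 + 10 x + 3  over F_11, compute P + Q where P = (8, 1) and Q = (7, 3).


P != Q, so use the chord formula.
s = (y2 - y1) / (x2 - x1) = (2) / (10) mod 11 = 9
x3 = s^2 - x1 - x2 mod 11 = 9^2 - 8 - 7 = 0
y3 = s (x1 - x3) - y1 mod 11 = 9 * (8 - 0) - 1 = 5

P + Q = (0, 5)


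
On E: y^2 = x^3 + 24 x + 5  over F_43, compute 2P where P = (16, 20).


Doubling: s = (3 x1^2 + a) / (2 y1)
s = (3*16^2 + 24) / (2*20) mod 43 = 37
x3 = s^2 - 2 x1 mod 43 = 37^2 - 2*16 = 4
y3 = s (x1 - x3) - y1 mod 43 = 37 * (16 - 4) - 20 = 37

2P = (4, 37)


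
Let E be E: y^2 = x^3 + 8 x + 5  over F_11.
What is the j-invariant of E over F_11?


Delta = -16(4 a^3 + 27 b^2) mod 11 = 3
-1728 * (4 a)^3 = -1728 * (4*8)^3 mod 11 = 1
j = 1 * 3^(-1) mod 11 = 4

j = 4 (mod 11)


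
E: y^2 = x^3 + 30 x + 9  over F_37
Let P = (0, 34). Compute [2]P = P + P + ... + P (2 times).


k = 2 = 10_2 (binary, LSB first: 01)
Double-and-add from P = (0, 34):
  bit 0 = 0: acc unchanged = O
  bit 1 = 1: acc = O + (25, 17) = (25, 17)

2P = (25, 17)


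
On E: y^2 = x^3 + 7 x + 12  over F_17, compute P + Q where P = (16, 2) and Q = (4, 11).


P != Q, so use the chord formula.
s = (y2 - y1) / (x2 - x1) = (9) / (5) mod 17 = 12
x3 = s^2 - x1 - x2 mod 17 = 12^2 - 16 - 4 = 5
y3 = s (x1 - x3) - y1 mod 17 = 12 * (16 - 5) - 2 = 11

P + Q = (5, 11)


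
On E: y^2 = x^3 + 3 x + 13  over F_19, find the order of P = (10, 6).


Compute successive multiples of P until we hit O:
  1P = (10, 6)
  2P = (6, 0)
  3P = (10, 13)
  4P = O

ord(P) = 4


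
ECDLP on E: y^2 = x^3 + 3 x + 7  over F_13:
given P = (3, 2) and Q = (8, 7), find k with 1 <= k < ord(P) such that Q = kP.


Enumerate multiples of P until we hit Q = (8, 7):
  1P = (3, 2)
  2P = (8, 6)
  3P = (12, 9)
  4P = (10, 7)
  5P = (9, 3)
  6P = (5, 2)
  7P = (5, 11)
  8P = (9, 10)
  9P = (10, 6)
  10P = (12, 4)
  11P = (8, 7)
Match found at i = 11.

k = 11


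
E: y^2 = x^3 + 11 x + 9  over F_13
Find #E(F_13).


For each x in F_13, count y with y^2 = x^3 + 11 x + 9 mod 13:
  x = 0: RHS = 9, y in [3, 10]  -> 2 point(s)
  x = 2: RHS = 0, y in [0]  -> 1 point(s)
  x = 3: RHS = 4, y in [2, 11]  -> 2 point(s)
  x = 4: RHS = 0, y in [0]  -> 1 point(s)
  x = 7: RHS = 0, y in [0]  -> 1 point(s)
  x = 10: RHS = 1, y in [1, 12]  -> 2 point(s)
  x = 12: RHS = 10, y in [6, 7]  -> 2 point(s)
Affine points: 11. Add the point at infinity: total = 12.

#E(F_13) = 12


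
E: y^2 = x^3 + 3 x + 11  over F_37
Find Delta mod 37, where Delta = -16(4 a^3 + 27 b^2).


4 a^3 + 27 b^2 = 4*3^3 + 27*11^2 = 108 + 3267 = 3375
Delta = -16 * (3375) = -54000
Delta mod 37 = 20

Delta = 20 (mod 37)


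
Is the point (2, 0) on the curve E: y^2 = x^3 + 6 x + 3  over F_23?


Check whether y^2 = x^3 + 6 x + 3 (mod 23) for (x, y) = (2, 0).
LHS: y^2 = 0^2 mod 23 = 0
RHS: x^3 + 6 x + 3 = 2^3 + 6*2 + 3 mod 23 = 0
LHS = RHS

Yes, on the curve


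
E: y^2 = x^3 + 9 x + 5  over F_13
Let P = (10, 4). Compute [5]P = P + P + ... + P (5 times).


k = 5 = 101_2 (binary, LSB first: 101)
Double-and-add from P = (10, 4):
  bit 0 = 1: acc = O + (10, 4) = (10, 4)
  bit 1 = 0: acc unchanged = (10, 4)
  bit 2 = 1: acc = (10, 4) + (10, 4) = (10, 9)

5P = (10, 9)


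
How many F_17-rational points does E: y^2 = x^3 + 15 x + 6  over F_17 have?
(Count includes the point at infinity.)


For each x in F_17, count y with y^2 = x^3 + 15 x + 6 mod 17:
  x = 5: RHS = 2, y in [6, 11]  -> 2 point(s)
  x = 8: RHS = 9, y in [3, 14]  -> 2 point(s)
  x = 10: RHS = 0, y in [0]  -> 1 point(s)
  x = 13: RHS = 1, y in [1, 16]  -> 2 point(s)
  x = 14: RHS = 2, y in [6, 11]  -> 2 point(s)
  x = 15: RHS = 2, y in [6, 11]  -> 2 point(s)
Affine points: 11. Add the point at infinity: total = 12.

#E(F_17) = 12


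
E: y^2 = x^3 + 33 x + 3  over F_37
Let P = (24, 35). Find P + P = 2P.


Doubling: s = (3 x1^2 + a) / (2 y1)
s = (3*24^2 + 33) / (2*35) mod 37 = 13
x3 = s^2 - 2 x1 mod 37 = 13^2 - 2*24 = 10
y3 = s (x1 - x3) - y1 mod 37 = 13 * (24 - 10) - 35 = 36

2P = (10, 36)


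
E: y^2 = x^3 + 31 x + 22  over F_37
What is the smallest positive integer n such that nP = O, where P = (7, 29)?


Compute successive multiples of P until we hit O:
  1P = (7, 29)
  2P = (19, 12)
  3P = (22, 20)
  4P = (35, 10)
  5P = (36, 29)
  6P = (31, 8)
  7P = (20, 24)
  8P = (20, 13)
  ... (continuing to 15P)
  15P = O

ord(P) = 15


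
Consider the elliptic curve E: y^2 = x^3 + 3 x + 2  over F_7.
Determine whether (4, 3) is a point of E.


Check whether y^2 = x^3 + 3 x + 2 (mod 7) for (x, y) = (4, 3).
LHS: y^2 = 3^2 mod 7 = 2
RHS: x^3 + 3 x + 2 = 4^3 + 3*4 + 2 mod 7 = 1
LHS != RHS

No, not on the curve


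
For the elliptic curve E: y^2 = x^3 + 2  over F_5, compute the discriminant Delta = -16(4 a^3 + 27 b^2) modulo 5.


4 a^3 + 27 b^2 = 4*0^3 + 27*2^2 = 0 + 108 = 108
Delta = -16 * (108) = -1728
Delta mod 5 = 2

Delta = 2 (mod 5)


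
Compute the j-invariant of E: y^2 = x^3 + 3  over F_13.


Delta = -16(4 a^3 + 27 b^2) mod 13 = 12
-1728 * (4 a)^3 = -1728 * (4*0)^3 mod 13 = 0
j = 0 * 12^(-1) mod 13 = 0

j = 0 (mod 13)


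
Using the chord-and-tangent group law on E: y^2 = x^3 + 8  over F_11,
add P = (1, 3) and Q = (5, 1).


P != Q, so use the chord formula.
s = (y2 - y1) / (x2 - x1) = (9) / (4) mod 11 = 5
x3 = s^2 - x1 - x2 mod 11 = 5^2 - 1 - 5 = 8
y3 = s (x1 - x3) - y1 mod 11 = 5 * (1 - 8) - 3 = 6

P + Q = (8, 6)


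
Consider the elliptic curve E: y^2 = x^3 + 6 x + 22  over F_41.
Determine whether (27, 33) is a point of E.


Check whether y^2 = x^3 + 6 x + 22 (mod 41) for (x, y) = (27, 33).
LHS: y^2 = 33^2 mod 41 = 23
RHS: x^3 + 6 x + 22 = 27^3 + 6*27 + 22 mod 41 = 23
LHS = RHS

Yes, on the curve


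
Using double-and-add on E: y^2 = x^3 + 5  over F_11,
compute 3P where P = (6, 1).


k = 3 = 11_2 (binary, LSB first: 11)
Double-and-add from P = (6, 1):
  bit 0 = 1: acc = O + (6, 1) = (6, 1)
  bit 1 = 1: acc = (6, 1) + (0, 4) = (8, 0)

3P = (8, 0)


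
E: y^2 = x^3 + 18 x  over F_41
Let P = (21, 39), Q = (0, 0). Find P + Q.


P != Q, so use the chord formula.
s = (y2 - y1) / (x2 - x1) = (2) / (20) mod 41 = 37
x3 = s^2 - x1 - x2 mod 41 = 37^2 - 21 - 0 = 36
y3 = s (x1 - x3) - y1 mod 41 = 37 * (21 - 36) - 39 = 21

P + Q = (36, 21)


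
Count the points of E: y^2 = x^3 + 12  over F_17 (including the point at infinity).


For each x in F_17, count y with y^2 = x^3 + 0 x + 12 mod 17:
  x = 1: RHS = 13, y in [8, 9]  -> 2 point(s)
  x = 4: RHS = 8, y in [5, 12]  -> 2 point(s)
  x = 5: RHS = 1, y in [1, 16]  -> 2 point(s)
  x = 7: RHS = 15, y in [7, 10]  -> 2 point(s)
  x = 10: RHS = 9, y in [3, 14]  -> 2 point(s)
  x = 11: RHS = 0, y in [0]  -> 1 point(s)
  x = 13: RHS = 16, y in [4, 13]  -> 2 point(s)
  x = 14: RHS = 2, y in [6, 11]  -> 2 point(s)
  x = 15: RHS = 4, y in [2, 15]  -> 2 point(s)
Affine points: 17. Add the point at infinity: total = 18.

#E(F_17) = 18


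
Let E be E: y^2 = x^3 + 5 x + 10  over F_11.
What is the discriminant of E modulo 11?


4 a^3 + 27 b^2 = 4*5^3 + 27*10^2 = 500 + 2700 = 3200
Delta = -16 * (3200) = -51200
Delta mod 11 = 5

Delta = 5 (mod 11)


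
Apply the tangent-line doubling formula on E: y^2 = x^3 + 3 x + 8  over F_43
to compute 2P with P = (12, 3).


Doubling: s = (3 x1^2 + a) / (2 y1)
s = (3*12^2 + 3) / (2*3) mod 43 = 8
x3 = s^2 - 2 x1 mod 43 = 8^2 - 2*12 = 40
y3 = s (x1 - x3) - y1 mod 43 = 8 * (12 - 40) - 3 = 31

2P = (40, 31)


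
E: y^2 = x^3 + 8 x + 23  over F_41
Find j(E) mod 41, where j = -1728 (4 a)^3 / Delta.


Delta = -16(4 a^3 + 27 b^2) mod 41 = 38
-1728 * (4 a)^3 = -1728 * (4*8)^3 mod 41 = 28
j = 28 * 38^(-1) mod 41 = 18

j = 18 (mod 41)


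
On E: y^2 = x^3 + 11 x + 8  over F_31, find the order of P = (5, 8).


Compute successive multiples of P until we hit O:
  1P = (5, 8)
  2P = (0, 15)
  3P = (23, 11)
  4P = (28, 14)
  5P = (16, 8)
  6P = (10, 23)
  7P = (25, 25)
  8P = (8, 22)
  ... (continuing to 35P)
  35P = O

ord(P) = 35


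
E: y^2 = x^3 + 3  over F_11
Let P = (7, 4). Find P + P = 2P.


Doubling: s = (3 x1^2 + a) / (2 y1)
s = (3*7^2 + 0) / (2*4) mod 11 = 6
x3 = s^2 - 2 x1 mod 11 = 6^2 - 2*7 = 0
y3 = s (x1 - x3) - y1 mod 11 = 6 * (7 - 0) - 4 = 5

2P = (0, 5)


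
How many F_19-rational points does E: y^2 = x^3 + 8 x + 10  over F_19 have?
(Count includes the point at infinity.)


For each x in F_19, count y with y^2 = x^3 + 8 x + 10 mod 19:
  x = 1: RHS = 0, y in [0]  -> 1 point(s)
  x = 3: RHS = 4, y in [2, 17]  -> 2 point(s)
  x = 4: RHS = 11, y in [7, 12]  -> 2 point(s)
  x = 5: RHS = 4, y in [2, 17]  -> 2 point(s)
  x = 8: RHS = 16, y in [4, 15]  -> 2 point(s)
  x = 10: RHS = 7, y in [8, 11]  -> 2 point(s)
  x = 11: RHS = 4, y in [2, 17]  -> 2 point(s)
  x = 14: RHS = 16, y in [4, 15]  -> 2 point(s)
  x = 15: RHS = 9, y in [3, 16]  -> 2 point(s)
  x = 16: RHS = 16, y in [4, 15]  -> 2 point(s)
  x = 17: RHS = 5, y in [9, 10]  -> 2 point(s)
  x = 18: RHS = 1, y in [1, 18]  -> 2 point(s)
Affine points: 23. Add the point at infinity: total = 24.

#E(F_19) = 24


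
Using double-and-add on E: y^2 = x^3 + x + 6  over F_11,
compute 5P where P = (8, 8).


k = 5 = 101_2 (binary, LSB first: 101)
Double-and-add from P = (8, 8):
  bit 0 = 1: acc = O + (8, 8) = (8, 8)
  bit 1 = 0: acc unchanged = (8, 8)
  bit 2 = 1: acc = (8, 8) + (2, 7) = (5, 9)

5P = (5, 9)


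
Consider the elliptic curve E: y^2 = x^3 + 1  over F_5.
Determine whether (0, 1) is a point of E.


Check whether y^2 = x^3 + 0 x + 1 (mod 5) for (x, y) = (0, 1).
LHS: y^2 = 1^2 mod 5 = 1
RHS: x^3 + 0 x + 1 = 0^3 + 0*0 + 1 mod 5 = 1
LHS = RHS

Yes, on the curve


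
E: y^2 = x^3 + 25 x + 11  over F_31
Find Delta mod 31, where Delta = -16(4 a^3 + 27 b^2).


4 a^3 + 27 b^2 = 4*25^3 + 27*11^2 = 62500 + 3267 = 65767
Delta = -16 * (65767) = -1052272
Delta mod 31 = 23

Delta = 23 (mod 31)


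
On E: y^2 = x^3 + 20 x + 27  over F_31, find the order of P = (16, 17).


Compute successive multiples of P until we hit O:
  1P = (16, 17)
  2P = (4, 4)
  3P = (21, 6)
  4P = (10, 7)
  5P = (25, 30)
  6P = (25, 1)
  7P = (10, 24)
  8P = (21, 25)
  ... (continuing to 11P)
  11P = O

ord(P) = 11


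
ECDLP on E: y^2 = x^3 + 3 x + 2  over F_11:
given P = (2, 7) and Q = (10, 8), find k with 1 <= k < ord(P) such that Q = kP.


Enumerate multiples of P until we hit Q = (10, 8):
  1P = (2, 7)
  2P = (10, 8)
Match found at i = 2.

k = 2


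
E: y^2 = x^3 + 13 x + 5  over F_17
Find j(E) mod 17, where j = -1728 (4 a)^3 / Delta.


Delta = -16(4 a^3 + 27 b^2) mod 17 = 11
-1728 * (4 a)^3 = -1728 * (4*13)^3 mod 17 = 6
j = 6 * 11^(-1) mod 17 = 16

j = 16 (mod 17)


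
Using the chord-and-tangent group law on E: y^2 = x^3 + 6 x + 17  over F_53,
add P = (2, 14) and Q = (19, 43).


P != Q, so use the chord formula.
s = (y2 - y1) / (x2 - x1) = (29) / (17) mod 53 = 36
x3 = s^2 - x1 - x2 mod 53 = 36^2 - 2 - 19 = 3
y3 = s (x1 - x3) - y1 mod 53 = 36 * (2 - 3) - 14 = 3

P + Q = (3, 3)


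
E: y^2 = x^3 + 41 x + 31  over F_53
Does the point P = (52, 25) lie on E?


Check whether y^2 = x^3 + 41 x + 31 (mod 53) for (x, y) = (52, 25).
LHS: y^2 = 25^2 mod 53 = 42
RHS: x^3 + 41 x + 31 = 52^3 + 41*52 + 31 mod 53 = 42
LHS = RHS

Yes, on the curve


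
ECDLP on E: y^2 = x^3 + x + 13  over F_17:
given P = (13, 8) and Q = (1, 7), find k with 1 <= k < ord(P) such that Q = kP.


Enumerate multiples of P until we hit Q = (1, 7):
  1P = (13, 8)
  2P = (12, 11)
  3P = (1, 7)
Match found at i = 3.

k = 3


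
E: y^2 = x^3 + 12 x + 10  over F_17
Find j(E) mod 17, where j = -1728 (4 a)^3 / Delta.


Delta = -16(4 a^3 + 27 b^2) mod 17 = 7
-1728 * (4 a)^3 = -1728 * (4*12)^3 mod 17 = 8
j = 8 * 7^(-1) mod 17 = 6

j = 6 (mod 17)


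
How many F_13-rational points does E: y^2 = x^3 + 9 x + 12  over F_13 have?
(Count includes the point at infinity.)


For each x in F_13, count y with y^2 = x^3 + 9 x + 12 mod 13:
  x = 0: RHS = 12, y in [5, 8]  -> 2 point(s)
  x = 1: RHS = 9, y in [3, 10]  -> 2 point(s)
  x = 2: RHS = 12, y in [5, 8]  -> 2 point(s)
  x = 3: RHS = 1, y in [1, 12]  -> 2 point(s)
  x = 5: RHS = 0, y in [0]  -> 1 point(s)
  x = 6: RHS = 9, y in [3, 10]  -> 2 point(s)
  x = 9: RHS = 3, y in [4, 9]  -> 2 point(s)
  x = 10: RHS = 10, y in [6, 7]  -> 2 point(s)
  x = 11: RHS = 12, y in [5, 8]  -> 2 point(s)
Affine points: 17. Add the point at infinity: total = 18.

#E(F_13) = 18


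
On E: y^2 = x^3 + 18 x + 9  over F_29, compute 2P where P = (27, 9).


k = 2 = 10_2 (binary, LSB first: 01)
Double-and-add from P = (27, 9):
  bit 0 = 0: acc unchanged = O
  bit 1 = 1: acc = O + (10, 0) = (10, 0)

2P = (10, 0)


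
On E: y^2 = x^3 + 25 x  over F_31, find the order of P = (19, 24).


Compute successive multiples of P until we hit O:
  1P = (19, 24)
  2P = (18, 12)
  3P = (14, 5)
  4P = (5, 23)
  5P = (4, 28)
  6P = (10, 17)
  7P = (16, 30)
  8P = (0, 0)
  ... (continuing to 16P)
  16P = O

ord(P) = 16


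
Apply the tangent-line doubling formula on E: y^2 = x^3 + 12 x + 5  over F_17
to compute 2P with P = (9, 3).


Doubling: s = (3 x1^2 + a) / (2 y1)
s = (3*9^2 + 12) / (2*3) mod 17 = 0
x3 = s^2 - 2 x1 mod 17 = 0^2 - 2*9 = 16
y3 = s (x1 - x3) - y1 mod 17 = 0 * (9 - 16) - 3 = 14

2P = (16, 14)


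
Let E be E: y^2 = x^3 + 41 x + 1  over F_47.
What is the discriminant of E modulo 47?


4 a^3 + 27 b^2 = 4*41^3 + 27*1^2 = 275684 + 27 = 275711
Delta = -16 * (275711) = -4411376
Delta mod 47 = 44

Delta = 44 (mod 47)


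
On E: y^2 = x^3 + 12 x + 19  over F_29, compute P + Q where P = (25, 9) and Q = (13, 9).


P != Q, so use the chord formula.
s = (y2 - y1) / (x2 - x1) = (0) / (17) mod 29 = 0
x3 = s^2 - x1 - x2 mod 29 = 0^2 - 25 - 13 = 20
y3 = s (x1 - x3) - y1 mod 29 = 0 * (25 - 20) - 9 = 20

P + Q = (20, 20)


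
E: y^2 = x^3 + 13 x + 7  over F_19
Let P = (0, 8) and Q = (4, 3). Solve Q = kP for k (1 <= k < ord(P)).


Enumerate multiples of P until we hit Q = (4, 3):
  1P = (0, 8)
  2P = (4, 3)
Match found at i = 2.

k = 2


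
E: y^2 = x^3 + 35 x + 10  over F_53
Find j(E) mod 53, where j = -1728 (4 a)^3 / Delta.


Delta = -16(4 a^3 + 27 b^2) mod 53 = 17
-1728 * (4 a)^3 = -1728 * (4*35)^3 mod 53 = 15
j = 15 * 17^(-1) mod 53 = 4

j = 4 (mod 53)


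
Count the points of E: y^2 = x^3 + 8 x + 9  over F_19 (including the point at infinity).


For each x in F_19, count y with y^2 = x^3 + 8 x + 9 mod 19:
  x = 0: RHS = 9, y in [3, 16]  -> 2 point(s)
  x = 6: RHS = 7, y in [8, 11]  -> 2 point(s)
  x = 7: RHS = 9, y in [3, 16]  -> 2 point(s)
  x = 10: RHS = 6, y in [5, 14]  -> 2 point(s)
  x = 12: RHS = 9, y in [3, 16]  -> 2 point(s)
  x = 13: RHS = 11, y in [7, 12]  -> 2 point(s)
  x = 17: RHS = 4, y in [2, 17]  -> 2 point(s)
  x = 18: RHS = 0, y in [0]  -> 1 point(s)
Affine points: 15. Add the point at infinity: total = 16.

#E(F_19) = 16


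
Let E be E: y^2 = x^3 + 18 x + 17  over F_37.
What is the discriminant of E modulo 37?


4 a^3 + 27 b^2 = 4*18^3 + 27*17^2 = 23328 + 7803 = 31131
Delta = -16 * (31131) = -498096
Delta mod 37 = 35

Delta = 35 (mod 37)


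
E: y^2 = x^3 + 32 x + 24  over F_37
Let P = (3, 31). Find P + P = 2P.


Doubling: s = (3 x1^2 + a) / (2 y1)
s = (3*3^2 + 32) / (2*31) mod 37 = 29
x3 = s^2 - 2 x1 mod 37 = 29^2 - 2*3 = 21
y3 = s (x1 - x3) - y1 mod 37 = 29 * (3 - 21) - 31 = 2

2P = (21, 2)
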